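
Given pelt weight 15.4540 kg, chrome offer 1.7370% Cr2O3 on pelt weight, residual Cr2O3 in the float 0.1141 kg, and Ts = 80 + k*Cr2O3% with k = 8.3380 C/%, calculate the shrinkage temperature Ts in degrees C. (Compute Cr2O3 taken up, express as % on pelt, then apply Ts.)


Offered = pelt * offer_pct / 100 = 15.4540 * 1.7370 / 100 = 0.2684 kg
Uptake = offered - residual = 0.2684 - 0.1141 = 0.1543 kg
Cr2O3% on pelt = uptake / pelt * 100 = 0.1543 / 15.4540 * 100 = 0.9987 %
Ts = 80 + k * Cr2O3% = 80 + 8.3380 * 0.9987 = 88.3270 C


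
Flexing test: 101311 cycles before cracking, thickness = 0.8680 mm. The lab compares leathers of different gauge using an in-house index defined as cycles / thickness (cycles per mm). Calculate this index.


Formula: Index = cycles / thickness
Substituting: Index = 101311 / 0.8680
Result: 116717.7419 cycles/mm


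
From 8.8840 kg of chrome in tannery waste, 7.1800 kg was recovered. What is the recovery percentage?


Formula: Recovery = recovered / input * 100
Substituting: Recovery = 7.1800 / 8.8840 * 100
Result: 80.8195 %


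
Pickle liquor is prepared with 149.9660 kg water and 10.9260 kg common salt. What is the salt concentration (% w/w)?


Formula: Conc = salt / (water + salt) * 100
Substituting: Conc = 10.9260 / (149.9660 + 10.9260) * 100
Result: 6.7909 %


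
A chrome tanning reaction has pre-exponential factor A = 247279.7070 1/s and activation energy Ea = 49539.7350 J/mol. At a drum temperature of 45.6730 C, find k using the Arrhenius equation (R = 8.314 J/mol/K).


T_K = T_C + 273.15 = 45.6730 + 273.15 = 318.8230 K
exponent = -Ea / (R * T_K) = -49539.7350 / (8.314 * 318.8230) = -18.6893
k = A * exp(exponent) = 247279.7070 * exp(-18.6893) = 0.00189021 1/s


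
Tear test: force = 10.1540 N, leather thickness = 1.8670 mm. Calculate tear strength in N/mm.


Formula: Tear strength = force / thickness
Substituting: Tear strength = 10.1540 / 1.8670
Result: 5.4387 N/mm


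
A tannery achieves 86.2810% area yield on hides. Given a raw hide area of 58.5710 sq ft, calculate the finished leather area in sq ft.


Formula: finished = raw * yield / 100
Substituting: finished = 58.5710 * 86.2810 / 100
Result: 50.5356 sq ft


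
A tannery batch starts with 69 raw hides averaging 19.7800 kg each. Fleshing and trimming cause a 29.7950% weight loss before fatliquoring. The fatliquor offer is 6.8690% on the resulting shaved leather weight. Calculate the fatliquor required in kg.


Total_raw = N * avg_wt = 69 * 19.7800 = 1364.8200 kg
Substrate = Total_raw * (1 - loss/100) = 1364.8200 * (1 - 29.7950/100) = 958.1719 kg
Fat = Substrate * pct / 100 = 958.1719 * 6.8690 / 100 = 65.8168 kg


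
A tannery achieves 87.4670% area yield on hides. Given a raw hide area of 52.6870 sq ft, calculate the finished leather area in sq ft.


Formula: finished = raw * yield / 100
Substituting: finished = 52.6870 * 87.4670 / 100
Result: 46.0837 sq ft


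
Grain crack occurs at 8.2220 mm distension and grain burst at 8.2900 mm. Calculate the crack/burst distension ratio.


Formula: Ratio = crack / burst
Substituting: Ratio = 8.2220 / 8.2900
Result: 0.9918


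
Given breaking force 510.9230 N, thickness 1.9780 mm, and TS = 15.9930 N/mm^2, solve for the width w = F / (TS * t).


Formula: w = F / (TS * t)
Substituting: w = 510.9230 / (15.9930 * 1.9780)
Result: 16.1510 mm


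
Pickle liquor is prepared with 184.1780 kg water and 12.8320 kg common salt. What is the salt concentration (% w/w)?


Formula: Conc = salt / (water + salt) * 100
Substituting: Conc = 12.8320 / (184.1780 + 12.8320) * 100
Result: 6.5134 %


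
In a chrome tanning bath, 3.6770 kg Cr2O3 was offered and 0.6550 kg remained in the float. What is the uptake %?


Formula: Uptake = (offered - residual) / offered * 100
Substituting: Uptake = (3.6770 - 0.6550) / 3.6770 * 100
Result: 82.1866 %


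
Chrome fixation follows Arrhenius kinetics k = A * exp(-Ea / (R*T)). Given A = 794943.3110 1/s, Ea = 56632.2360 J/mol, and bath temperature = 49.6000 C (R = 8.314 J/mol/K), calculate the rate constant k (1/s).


T_K = T_C + 273.15 = 49.6000 + 273.15 = 322.7500 K
exponent = -Ea / (R * T_K) = -56632.2360 / (8.314 * 322.7500) = -21.1051
k = A * exp(exponent) = 794943.3110 * exp(-21.1051) = 5.4263e-04 1/s


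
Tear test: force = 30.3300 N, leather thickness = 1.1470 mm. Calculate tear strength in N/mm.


Formula: Tear strength = force / thickness
Substituting: Tear strength = 30.3300 / 1.1470
Result: 26.4429 N/mm


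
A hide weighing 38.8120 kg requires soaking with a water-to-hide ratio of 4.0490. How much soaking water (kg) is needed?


Formula: Water = hide_weight * ratio
Substituting: Water = 38.8120 * 4.0490
Result: 157.1498 kg


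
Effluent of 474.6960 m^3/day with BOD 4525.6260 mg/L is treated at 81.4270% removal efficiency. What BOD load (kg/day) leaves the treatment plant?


Load_in = volume * conc / 1000 = 474.6960 * 4525.6260 / 1000 = 2148.2966 kg/day
Removed = Load_in * eff / 100 = 2148.2966 * 81.4270 / 100 = 1749.2934 kg/day
Load_out = Load_in - Removed = 2148.2966 - 1749.2934 = 399.0031 kg/day


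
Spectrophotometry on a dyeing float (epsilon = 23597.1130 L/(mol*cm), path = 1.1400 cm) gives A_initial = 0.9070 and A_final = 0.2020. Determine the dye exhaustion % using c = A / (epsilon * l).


c_initial = A_i / (epsilon * l) = 0.9070 / (23597.1130 * 1.1400) = 3.3717e-05 mol/L
c_final = A_f / (epsilon * l) = 0.2020 / (23597.1130 * 1.1400) = 7.5091e-06 mol/L
Exhaustion = (c_initial - c_final) / c_initial * 100 = (3.3717e-05 - 7.5091e-06) / 3.3717e-05 * 100 = 77.7288 %


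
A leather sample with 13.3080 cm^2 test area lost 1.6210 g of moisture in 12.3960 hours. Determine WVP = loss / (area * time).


Formula: WVP = loss / (area * time)
Substituting: WVP = 1.6210 / (13.3080 * 12.3960)
Result: 0.00982627 g/(cm^2*hr)


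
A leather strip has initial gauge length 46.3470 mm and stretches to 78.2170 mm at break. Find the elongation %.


Formula: Elongation = (Lf - L0) / L0 * 100
Substituting: Elongation = (78.2170 - 46.3470) / 46.3470 * 100
Result: 68.7639 %


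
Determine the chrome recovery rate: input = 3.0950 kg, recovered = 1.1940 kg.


Formula: Recovery = recovered / input * 100
Substituting: Recovery = 1.1940 / 3.0950 * 100
Result: 38.5784 %


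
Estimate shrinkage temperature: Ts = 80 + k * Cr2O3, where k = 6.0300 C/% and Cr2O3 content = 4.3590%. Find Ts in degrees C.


Formula: Ts = 80 + k * Cr2O3
Substituting: Ts = 80 + 6.0300 * 4.3590
Result: 106.2848 C


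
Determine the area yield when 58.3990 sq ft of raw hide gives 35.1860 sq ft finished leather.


Formula: Yield = finished / raw * 100
Substituting: Yield = 35.1860 / 58.3990 * 100
Result: 60.2510 %


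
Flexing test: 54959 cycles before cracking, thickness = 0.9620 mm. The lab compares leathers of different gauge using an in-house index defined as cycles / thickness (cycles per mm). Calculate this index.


Formula: Index = cycles / thickness
Substituting: Index = 54959 / 0.9620
Result: 57129.9376 cycles/mm


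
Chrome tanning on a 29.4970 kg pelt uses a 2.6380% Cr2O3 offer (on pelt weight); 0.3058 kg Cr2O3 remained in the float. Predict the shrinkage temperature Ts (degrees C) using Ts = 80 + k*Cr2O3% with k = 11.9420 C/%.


Offered = pelt * offer_pct / 100 = 29.4970 * 2.6380 / 100 = 0.7781 kg
Uptake = offered - residual = 0.7781 - 0.3058 = 0.4723 kg
Cr2O3% on pelt = uptake / pelt * 100 = 0.4723 / 29.4970 * 100 = 1.6013 %
Ts = 80 + k * Cr2O3% = 80 + 11.9420 * 1.6013 = 99.1225 C


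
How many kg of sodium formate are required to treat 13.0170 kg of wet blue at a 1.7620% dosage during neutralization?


Formula: Neutralizer = substrate * pct / 100
Substituting: Neutralizer = 13.0170 * 1.7620 / 100
Result: 0.2294 kg


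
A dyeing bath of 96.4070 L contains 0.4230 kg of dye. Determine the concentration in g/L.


Formula: Conc = dye_mass(kg) / volume(L) * 1000
Substituting: Conc = 0.4230 / 96.4070 * 1000
Result: 4.3876 g/L


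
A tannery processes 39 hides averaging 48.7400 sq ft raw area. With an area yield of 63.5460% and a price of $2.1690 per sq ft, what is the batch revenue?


Raw_total = N * avg_area = 39 * 48.7400 = 1900.8600 sq ft
Finished = Raw_total * yield / 100 = 1900.8600 * 63.5460 / 100 = 1207.9205 sq ft
Value = Finished * price = 1207.9205 * 2.1690 = 2619.9796 $


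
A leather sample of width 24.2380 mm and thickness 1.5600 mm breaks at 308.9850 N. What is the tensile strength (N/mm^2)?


Formula: TS = force / (width * thickness)
Substituting: TS = 308.9850 / (24.2380 * 1.5600)
Result: 8.1718 N/mm^2


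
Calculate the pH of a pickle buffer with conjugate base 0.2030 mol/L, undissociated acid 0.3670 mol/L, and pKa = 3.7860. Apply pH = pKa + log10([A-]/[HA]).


ratio = [A-] / [HA] = 0.2030 / 0.3670 = 0.5531
log10(ratio) = -0.2572
pH = pKa + log10(ratio) = 3.7860 - 0.2572 = 3.5288


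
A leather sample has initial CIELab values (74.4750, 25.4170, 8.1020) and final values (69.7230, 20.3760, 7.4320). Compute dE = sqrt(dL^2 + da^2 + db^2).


dL = -4.7520, da = -5.0410, db = -0.6700
dE = sqrt((-4.7520)^2 + (-5.0410)^2 + (-0.6700)^2) = 6.9600


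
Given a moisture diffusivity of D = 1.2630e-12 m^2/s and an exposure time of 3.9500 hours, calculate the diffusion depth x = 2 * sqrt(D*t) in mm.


t = 3.9500 hr * 3600 = 14220.0000 s
D * t = 1.2630e-12 * 14220.0000 = 1.7960e-08
x = 2 * sqrt(D*t) = 2 * sqrt(1.7960e-08) = 2.6803e-04 m = 0.2680 mm


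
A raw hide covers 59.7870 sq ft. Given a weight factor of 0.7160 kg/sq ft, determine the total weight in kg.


Formula: Weight = area * weight_per_sqft
Substituting: Weight = 59.7870 * 0.7160
Result: 42.8075 kg


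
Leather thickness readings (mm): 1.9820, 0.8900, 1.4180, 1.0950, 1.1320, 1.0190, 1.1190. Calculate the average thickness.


Formula: Average = sum / n
Substituting: Average = 8.6550 / 7
Result: 1.2364 mm


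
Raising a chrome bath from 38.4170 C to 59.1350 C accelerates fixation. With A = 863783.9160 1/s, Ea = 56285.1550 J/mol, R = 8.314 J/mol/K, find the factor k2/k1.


T1 = 38.4170 + 273.15 = 311.5670 K; T2 = 59.1350 + 273.15 = 332.2850 K
k1 = A * exp(-Ea/(R*T1)) = 863783.9160 * exp(-56285.1550/(8.314*311.5670)) = 3.1607e-04 1/s
k2 = A * exp(-Ea/(R*T2)) = 863783.9160 * exp(-56285.1550/(8.314*332.2850)) = 0.00122505 1/s
k2/k1 = 0.00122505 / 3.1607e-04 = 3.8759


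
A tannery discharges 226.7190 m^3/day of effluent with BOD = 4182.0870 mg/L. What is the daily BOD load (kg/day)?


Formula: BOD_load = volume * conc / 1000
Substituting: BOD_load = 226.7190 * 4182.0870 / 1000
Result: 948.1586 kg/day


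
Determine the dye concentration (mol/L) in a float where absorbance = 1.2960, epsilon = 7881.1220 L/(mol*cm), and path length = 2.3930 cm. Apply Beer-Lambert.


Formula: c = A / (epsilon * l)
Substituting: c = 1.2960 / (7881.1220 * 2.3930)
Result: 6.8719e-05 mol/L


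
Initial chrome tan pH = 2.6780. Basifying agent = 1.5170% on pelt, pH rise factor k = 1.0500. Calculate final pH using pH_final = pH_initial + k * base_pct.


Formula: pH_final = pH_initial + k * base_pct
Substituting: pH_final = 2.6780 + 1.0500 * 1.5170
Result: 4.2708


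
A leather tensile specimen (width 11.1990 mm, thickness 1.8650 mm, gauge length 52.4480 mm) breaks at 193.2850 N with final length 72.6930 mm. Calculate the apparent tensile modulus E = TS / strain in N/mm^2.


TS = F / (w * t) = 193.2850 / (11.1990 * 1.8650) = 9.2542 N/mm^2
strain = (Lf - L0) / L0 = (72.6930 - 52.4480) / 52.4480 = 0.3860
E = TS / strain = 9.2542 / 0.3860 = 23.9746 N/mm^2


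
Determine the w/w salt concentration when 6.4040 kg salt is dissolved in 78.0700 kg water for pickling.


Formula: Conc = salt / (water + salt) * 100
Substituting: Conc = 6.4040 / (78.0700 + 6.4040) * 100
Result: 7.5810 %


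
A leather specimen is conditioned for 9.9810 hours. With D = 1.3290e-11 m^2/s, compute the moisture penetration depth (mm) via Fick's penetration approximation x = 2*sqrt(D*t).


t = 9.9810 hr * 3600 = 35931.6000 s
D * t = 1.3290e-11 * 35931.6000 = 4.7753e-07
x = 2 * sqrt(D*t) = 2 * sqrt(4.7753e-07) = 0.00138207 m = 1.3821 mm


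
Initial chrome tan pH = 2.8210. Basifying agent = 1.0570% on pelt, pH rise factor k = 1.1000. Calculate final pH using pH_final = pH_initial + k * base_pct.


Formula: pH_final = pH_initial + k * base_pct
Substituting: pH_final = 2.8210 + 1.1000 * 1.0570
Result: 3.9837


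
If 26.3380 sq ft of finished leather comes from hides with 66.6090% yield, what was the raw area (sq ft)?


Formula: raw = finished * 100 / yield
Substituting: raw = 26.3380 * 100 / 66.6090
Result: 39.5412 sq ft


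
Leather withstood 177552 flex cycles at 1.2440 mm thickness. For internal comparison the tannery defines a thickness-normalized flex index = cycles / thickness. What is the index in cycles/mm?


Formula: Index = cycles / thickness
Substituting: Index = 177552 / 1.2440
Result: 142726.6881 cycles/mm


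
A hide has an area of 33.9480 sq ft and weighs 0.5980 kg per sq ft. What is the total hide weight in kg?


Formula: Weight = area * weight_per_sqft
Substituting: Weight = 33.9480 * 0.5980
Result: 20.3009 kg


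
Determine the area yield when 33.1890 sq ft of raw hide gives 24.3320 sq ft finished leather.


Formula: Yield = finished / raw * 100
Substituting: Yield = 24.3320 / 33.1890 * 100
Result: 73.3134 %


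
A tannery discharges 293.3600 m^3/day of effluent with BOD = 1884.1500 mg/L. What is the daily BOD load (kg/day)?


Formula: BOD_load = volume * conc / 1000
Substituting: BOD_load = 293.3600 * 1884.1500 / 1000
Result: 552.7342 kg/day


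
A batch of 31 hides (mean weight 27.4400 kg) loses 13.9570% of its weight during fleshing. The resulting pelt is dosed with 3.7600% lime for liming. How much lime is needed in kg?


Total_raw = N * avg_wt = 31 * 27.4400 = 850.6400 kg
Substrate = Total_raw * (1 - loss/100) = 850.6400 * (1 - 13.9570/100) = 731.9162 kg
Lime = Substrate * pct / 100 = 731.9162 * 3.7600 / 100 = 27.5200 kg


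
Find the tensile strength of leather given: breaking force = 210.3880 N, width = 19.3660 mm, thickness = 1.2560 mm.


Formula: TS = force / (width * thickness)
Substituting: TS = 210.3880 / (19.3660 * 1.2560)
Result: 8.6495 N/mm^2


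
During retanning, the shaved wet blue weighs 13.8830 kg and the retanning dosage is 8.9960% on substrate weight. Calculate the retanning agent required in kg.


Formula: Retan = substrate * pct / 100
Substituting: Retan = 13.8830 * 8.9960 / 100
Result: 1.2489 kg


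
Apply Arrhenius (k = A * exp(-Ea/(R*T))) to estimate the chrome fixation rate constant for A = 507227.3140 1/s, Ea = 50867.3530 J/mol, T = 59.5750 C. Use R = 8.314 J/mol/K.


T_K = T_C + 273.15 = 59.5750 + 273.15 = 332.7250 K
exponent = -Ea / (R * T_K) = -50867.3530 / (8.314 * 332.7250) = -18.3884
k = A * exp(exponent) = 507227.3140 * exp(-18.3884) = 0.00523874 1/s


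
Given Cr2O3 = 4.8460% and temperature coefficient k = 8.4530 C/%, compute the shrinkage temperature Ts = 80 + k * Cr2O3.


Formula: Ts = 80 + k * Cr2O3
Substituting: Ts = 80 + 8.4530 * 4.8460
Result: 120.9632 C


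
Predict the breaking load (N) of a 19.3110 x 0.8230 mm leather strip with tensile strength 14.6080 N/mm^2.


Formula: F = TS * w * t
Substituting: F = 14.6080 * 19.3110 * 0.8230
Result: 232.1643 N


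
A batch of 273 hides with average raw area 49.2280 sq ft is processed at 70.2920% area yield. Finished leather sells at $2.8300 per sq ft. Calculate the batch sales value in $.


Raw_total = N * avg_area = 273 * 49.2280 = 13439.2440 sq ft
Finished = Raw_total * yield / 100 = 13439.2440 * 70.2920 / 100 = 9446.7134 sq ft
Value = Finished * price = 9446.7134 * 2.8300 = 26734.1989 $


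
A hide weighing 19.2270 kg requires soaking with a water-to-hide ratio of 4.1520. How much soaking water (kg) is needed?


Formula: Water = hide_weight * ratio
Substituting: Water = 19.2270 * 4.1520
Result: 79.8305 kg


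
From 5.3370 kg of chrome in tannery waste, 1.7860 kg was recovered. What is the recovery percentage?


Formula: Recovery = recovered / input * 100
Substituting: Recovery = 1.7860 / 5.3370 * 100
Result: 33.4645 %


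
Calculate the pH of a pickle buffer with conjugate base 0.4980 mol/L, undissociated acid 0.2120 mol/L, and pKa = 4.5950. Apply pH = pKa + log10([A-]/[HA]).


ratio = [A-] / [HA] = 0.4980 / 0.2120 = 2.3491
log10(ratio) = 0.3709
pH = pKa + log10(ratio) = 4.5950 + 0.3709 = 4.9659


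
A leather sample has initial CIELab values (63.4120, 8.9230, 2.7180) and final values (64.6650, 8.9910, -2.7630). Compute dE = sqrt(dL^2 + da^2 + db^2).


dL = 1.2530, da = 0.068, db = -5.4810
dE = sqrt(1.2530^2 + 0.068^2 + (-5.4810)^2) = 5.6228


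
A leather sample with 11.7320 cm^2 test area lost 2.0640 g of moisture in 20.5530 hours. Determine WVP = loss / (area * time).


Formula: WVP = loss / (area * time)
Substituting: WVP = 2.0640 / (11.7320 * 20.5530)
Result: 0.00855978 g/(cm^2*hr)


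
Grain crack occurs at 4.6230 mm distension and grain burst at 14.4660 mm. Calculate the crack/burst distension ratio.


Formula: Ratio = crack / burst
Substituting: Ratio = 4.6230 / 14.4660
Result: 0.3196


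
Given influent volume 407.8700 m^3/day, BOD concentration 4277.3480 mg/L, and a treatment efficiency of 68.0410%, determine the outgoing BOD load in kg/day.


Load_in = volume * conc / 1000 = 407.8700 * 4277.3480 / 1000 = 1744.6019 kg/day
Removed = Load_in * eff / 100 = 1744.6019 * 68.0410 / 100 = 1187.0446 kg/day
Load_out = Load_in - Removed = 1744.6019 - 1187.0446 = 557.5573 kg/day


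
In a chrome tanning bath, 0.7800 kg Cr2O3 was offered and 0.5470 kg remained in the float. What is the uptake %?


Formula: Uptake = (offered - residual) / offered * 100
Substituting: Uptake = (0.7800 - 0.5470) / 0.7800 * 100
Result: 29.8718 %


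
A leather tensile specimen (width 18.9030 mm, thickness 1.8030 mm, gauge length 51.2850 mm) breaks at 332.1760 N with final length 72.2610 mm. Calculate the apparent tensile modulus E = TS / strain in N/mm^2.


TS = F / (w * t) = 332.1760 / (18.9030 * 1.8030) = 9.7463 N/mm^2
strain = (Lf - L0) / L0 = (72.2610 - 51.2850) / 51.2850 = 0.4090
E = TS / strain = 9.7463 / 0.4090 = 23.8292 N/mm^2


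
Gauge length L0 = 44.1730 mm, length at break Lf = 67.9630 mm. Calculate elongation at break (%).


Formula: Elongation = (Lf - L0) / L0 * 100
Substituting: Elongation = (67.9630 - 44.1730) / 44.1730 * 100
Result: 53.8564 %


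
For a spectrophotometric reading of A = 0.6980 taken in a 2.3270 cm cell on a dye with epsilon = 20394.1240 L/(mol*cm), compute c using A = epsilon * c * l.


Formula: c = A / (epsilon * l)
Substituting: c = 0.6980 / (20394.1240 * 2.3270)
Result: 1.4708e-05 mol/L


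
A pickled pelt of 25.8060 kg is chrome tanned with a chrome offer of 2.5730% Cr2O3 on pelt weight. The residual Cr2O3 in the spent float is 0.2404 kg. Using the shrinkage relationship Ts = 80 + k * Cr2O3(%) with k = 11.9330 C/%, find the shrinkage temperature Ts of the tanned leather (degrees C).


Offered = pelt * offer_pct / 100 = 25.8060 * 2.5730 / 100 = 0.6640 kg
Uptake = offered - residual = 0.6640 - 0.2404 = 0.4236 kg
Cr2O3% on pelt = uptake / pelt * 100 = 0.4236 / 25.8060 * 100 = 1.6414 %
Ts = 80 + k * Cr2O3% = 80 + 11.9330 * 1.6414 = 99.5872 C


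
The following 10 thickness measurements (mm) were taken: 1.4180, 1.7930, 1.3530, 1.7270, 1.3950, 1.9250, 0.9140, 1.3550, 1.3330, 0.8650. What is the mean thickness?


Formula: Average = sum / n
Substituting: Average = 14.0780 / 10
Result: 1.4078 mm


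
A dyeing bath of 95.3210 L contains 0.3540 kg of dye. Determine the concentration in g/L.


Formula: Conc = dye_mass(kg) / volume(L) * 1000
Substituting: Conc = 0.3540 / 95.3210 * 1000
Result: 3.7138 g/L


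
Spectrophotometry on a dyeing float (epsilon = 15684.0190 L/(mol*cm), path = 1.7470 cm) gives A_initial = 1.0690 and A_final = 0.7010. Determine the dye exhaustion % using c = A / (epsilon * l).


c_initial = A_i / (epsilon * l) = 1.0690 / (15684.0190 * 1.7470) = 3.9015e-05 mol/L
c_final = A_f / (epsilon * l) = 0.7010 / (15684.0190 * 1.7470) = 2.5584e-05 mol/L
Exhaustion = (c_initial - c_final) / c_initial * 100 = (3.9015e-05 - 2.5584e-05) / 3.9015e-05 * 100 = 34.4247 %


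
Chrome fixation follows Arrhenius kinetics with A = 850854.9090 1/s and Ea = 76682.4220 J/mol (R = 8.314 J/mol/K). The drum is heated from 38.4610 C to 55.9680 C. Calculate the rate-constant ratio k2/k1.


T1 = 38.4610 + 273.15 = 311.6110 K; T2 = 55.9680 + 273.15 = 329.1180 K
k1 = A * exp(-Ea/(R*T1)) = 850854.9090 * exp(-76682.4220/(8.314*311.6110)) = 1.1893e-07 1/s
k2 = A * exp(-Ea/(R*T2)) = 850854.9090 * exp(-76682.4220/(8.314*329.1180)) = 5.7421e-07 1/s
k2/k1 = 5.7421e-07 / 1.1893e-07 = 4.8282


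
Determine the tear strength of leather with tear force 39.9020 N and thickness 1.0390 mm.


Formula: Tear strength = force / thickness
Substituting: Tear strength = 39.9020 / 1.0390
Result: 38.4042 N/mm


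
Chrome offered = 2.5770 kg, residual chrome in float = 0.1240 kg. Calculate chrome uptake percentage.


Formula: Uptake = (offered - residual) / offered * 100
Substituting: Uptake = (2.5770 - 0.1240) / 2.5770 * 100
Result: 95.1882 %


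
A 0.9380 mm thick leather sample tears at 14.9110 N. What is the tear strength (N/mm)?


Formula: Tear strength = force / thickness
Substituting: Tear strength = 14.9110 / 0.9380
Result: 15.8966 N/mm


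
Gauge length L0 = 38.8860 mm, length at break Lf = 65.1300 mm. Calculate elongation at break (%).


Formula: Elongation = (Lf - L0) / L0 * 100
Substituting: Elongation = (65.1300 - 38.8860) / 38.8860 * 100
Result: 67.4896 %


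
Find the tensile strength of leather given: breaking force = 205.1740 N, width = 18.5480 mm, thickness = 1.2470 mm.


Formula: TS = force / (width * thickness)
Substituting: TS = 205.1740 / (18.5480 * 1.2470)
Result: 8.8707 N/mm^2


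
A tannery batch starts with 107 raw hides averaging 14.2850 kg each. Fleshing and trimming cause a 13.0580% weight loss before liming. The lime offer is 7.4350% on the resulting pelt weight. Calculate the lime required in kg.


Total_raw = N * avg_wt = 107 * 14.2850 = 1528.4950 kg
Substrate = Total_raw * (1 - loss/100) = 1528.4950 * (1 - 13.0580/100) = 1328.9041 kg
Lime = Substrate * pct / 100 = 1328.9041 * 7.4350 / 100 = 98.8040 kg


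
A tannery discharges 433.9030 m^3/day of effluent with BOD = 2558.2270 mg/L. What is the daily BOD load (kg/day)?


Formula: BOD_load = volume * conc / 1000
Substituting: BOD_load = 433.9030 * 2558.2270 / 1000
Result: 1110.0224 kg/day


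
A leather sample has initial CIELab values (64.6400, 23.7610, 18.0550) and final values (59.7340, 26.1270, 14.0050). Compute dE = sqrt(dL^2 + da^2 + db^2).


dL = -4.9060, da = 2.3660, db = -4.0500
dE = sqrt((-4.9060)^2 + 2.3660^2 + (-4.0500)^2) = 6.7874


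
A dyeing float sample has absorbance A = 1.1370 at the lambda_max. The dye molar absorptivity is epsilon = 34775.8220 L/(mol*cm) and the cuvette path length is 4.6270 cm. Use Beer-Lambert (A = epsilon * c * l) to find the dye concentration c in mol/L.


Formula: c = A / (epsilon * l)
Substituting: c = 1.1370 / (34775.8220 * 4.6270)
Result: 7.0662e-06 mol/L


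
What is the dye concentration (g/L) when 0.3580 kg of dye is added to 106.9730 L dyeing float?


Formula: Conc = dye_mass(kg) / volume(L) * 1000
Substituting: Conc = 0.3580 / 106.9730 * 1000
Result: 3.3466 g/L


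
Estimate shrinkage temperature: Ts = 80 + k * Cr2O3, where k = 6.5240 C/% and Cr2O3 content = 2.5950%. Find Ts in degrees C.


Formula: Ts = 80 + k * Cr2O3
Substituting: Ts = 80 + 6.5240 * 2.5950
Result: 96.9298 C


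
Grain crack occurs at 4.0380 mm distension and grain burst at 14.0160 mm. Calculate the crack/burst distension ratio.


Formula: Ratio = crack / burst
Substituting: Ratio = 4.0380 / 14.0160
Result: 0.2881


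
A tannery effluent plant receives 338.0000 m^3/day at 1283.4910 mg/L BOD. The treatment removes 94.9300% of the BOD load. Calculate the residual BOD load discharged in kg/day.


Load_in = volume * conc / 1000 = 338.0000 * 1283.4910 / 1000 = 433.8200 kg/day
Removed = Load_in * eff / 100 = 433.8200 * 94.9300 / 100 = 411.8253 kg/day
Load_out = Load_in - Removed = 433.8200 - 411.8253 = 21.9947 kg/day


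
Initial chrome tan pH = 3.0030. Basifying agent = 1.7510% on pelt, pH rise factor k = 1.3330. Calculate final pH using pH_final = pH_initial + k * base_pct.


Formula: pH_final = pH_initial + k * base_pct
Substituting: pH_final = 3.0030 + 1.3330 * 1.7510
Result: 5.3371


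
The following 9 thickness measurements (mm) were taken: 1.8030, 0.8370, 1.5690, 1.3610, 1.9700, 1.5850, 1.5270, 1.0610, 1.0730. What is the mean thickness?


Formula: Average = sum / n
Substituting: Average = 12.7860 / 9
Result: 1.4207 mm


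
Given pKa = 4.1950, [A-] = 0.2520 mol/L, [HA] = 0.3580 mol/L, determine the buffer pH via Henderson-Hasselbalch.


ratio = [A-] / [HA] = 0.2520 / 0.3580 = 0.7039
log10(ratio) = -0.1525
pH = pKa + log10(ratio) = 4.1950 - 0.1525 = 4.0425


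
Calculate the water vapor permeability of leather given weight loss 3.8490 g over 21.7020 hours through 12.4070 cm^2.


Formula: WVP = loss / (area * time)
Substituting: WVP = 3.8490 / (12.4070 * 21.7020)
Result: 0.0142949 g/(cm^2*hr)


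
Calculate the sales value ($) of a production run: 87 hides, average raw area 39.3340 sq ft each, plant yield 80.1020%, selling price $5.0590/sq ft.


Raw_total = N * avg_area = 87 * 39.3340 = 3422.0580 sq ft
Finished = Raw_total * yield / 100 = 3422.0580 * 80.1020 / 100 = 2741.1369 sq ft
Value = Finished * price = 2741.1369 * 5.0590 = 13867.4116 $


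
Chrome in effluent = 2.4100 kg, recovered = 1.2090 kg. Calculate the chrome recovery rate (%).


Formula: Recovery = recovered / input * 100
Substituting: Recovery = 1.2090 / 2.4100 * 100
Result: 50.1660 %


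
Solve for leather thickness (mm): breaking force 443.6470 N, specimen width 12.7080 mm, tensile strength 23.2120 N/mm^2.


Formula: t = F / (TS * w)
Substituting: t = 443.6470 / (23.2120 * 12.7080)
Result: 1.5040 mm


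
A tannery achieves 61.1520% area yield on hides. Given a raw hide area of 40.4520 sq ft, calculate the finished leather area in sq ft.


Formula: finished = raw * yield / 100
Substituting: finished = 40.4520 * 61.1520 / 100
Result: 24.7372 sq ft


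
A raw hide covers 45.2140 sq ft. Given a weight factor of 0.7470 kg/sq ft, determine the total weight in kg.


Formula: Weight = area * weight_per_sqft
Substituting: Weight = 45.2140 * 0.7470
Result: 33.7749 kg


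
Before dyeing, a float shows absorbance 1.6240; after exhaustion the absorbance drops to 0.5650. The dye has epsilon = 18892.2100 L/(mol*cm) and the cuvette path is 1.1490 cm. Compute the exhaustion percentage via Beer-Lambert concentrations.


c_initial = A_i / (epsilon * l) = 1.6240 / (18892.2100 * 1.1490) = 7.4814e-05 mol/L
c_final = A_f / (epsilon * l) = 0.5650 / (18892.2100 * 1.1490) = 2.6028e-05 mol/L
Exhaustion = (c_initial - c_final) / c_initial * 100 = (7.4814e-05 - 2.6028e-05) / 7.4814e-05 * 100 = 65.2094 %


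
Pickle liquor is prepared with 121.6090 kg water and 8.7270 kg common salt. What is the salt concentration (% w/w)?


Formula: Conc = salt / (water + salt) * 100
Substituting: Conc = 8.7270 / (121.6090 + 8.7270) * 100
Result: 6.6958 %


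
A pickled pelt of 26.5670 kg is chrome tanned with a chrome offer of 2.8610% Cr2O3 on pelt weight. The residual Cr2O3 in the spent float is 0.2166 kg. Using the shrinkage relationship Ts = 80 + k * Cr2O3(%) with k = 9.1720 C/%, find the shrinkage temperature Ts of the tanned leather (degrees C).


Offered = pelt * offer_pct / 100 = 26.5670 * 2.8610 / 100 = 0.7601 kg
Uptake = offered - residual = 0.7601 - 0.2166 = 0.5435 kg
Cr2O3% on pelt = uptake / pelt * 100 = 0.5435 / 26.5670 * 100 = 2.0457 %
Ts = 80 + k * Cr2O3% = 80 + 9.1720 * 2.0457 = 98.7632 C


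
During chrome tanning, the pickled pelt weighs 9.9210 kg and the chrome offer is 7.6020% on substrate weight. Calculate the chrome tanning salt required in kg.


Formula: Chrome = substrate * pct / 100
Substituting: Chrome = 9.9210 * 7.6020 / 100
Result: 0.7542 kg


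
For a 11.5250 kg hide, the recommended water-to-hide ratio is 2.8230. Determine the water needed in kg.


Formula: Water = hide_weight * ratio
Substituting: Water = 11.5250 * 2.8230
Result: 32.5351 kg


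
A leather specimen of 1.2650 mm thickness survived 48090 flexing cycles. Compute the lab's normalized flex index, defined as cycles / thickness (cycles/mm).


Formula: Index = cycles / thickness
Substituting: Index = 48090 / 1.2650
Result: 38015.8103 cycles/mm


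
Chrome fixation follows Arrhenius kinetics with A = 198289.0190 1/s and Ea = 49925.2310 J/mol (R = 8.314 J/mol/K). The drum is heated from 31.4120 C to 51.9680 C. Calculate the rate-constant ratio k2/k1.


T1 = 31.4120 + 273.15 = 304.5620 K; T2 = 51.9680 + 273.15 = 325.1180 K
k1 = A * exp(-Ea/(R*T1)) = 198289.0190 * exp(-49925.2310/(8.314*304.5620)) = 5.4255e-04 1/s
k2 = A * exp(-Ea/(R*T2)) = 198289.0190 * exp(-49925.2310/(8.314*325.1180)) = 0.0018873 1/s
k2/k1 = 0.0018873 / 5.4255e-04 = 3.4785


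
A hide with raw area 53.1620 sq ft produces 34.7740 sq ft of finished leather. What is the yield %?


Formula: Yield = finished / raw * 100
Substituting: Yield = 34.7740 / 53.1620 * 100
Result: 65.4114 %


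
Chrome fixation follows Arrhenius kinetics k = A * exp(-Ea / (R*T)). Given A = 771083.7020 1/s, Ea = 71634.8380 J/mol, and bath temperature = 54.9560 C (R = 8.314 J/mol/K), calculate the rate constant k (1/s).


T_K = T_C + 273.15 = 54.9560 + 273.15 = 328.1060 K
exponent = -Ea / (R * T_K) = -71634.8380 / (8.314 * 328.1060) = -26.2603
k = A * exp(exponent) = 771083.7020 * exp(-26.2603) = 3.0366e-06 1/s


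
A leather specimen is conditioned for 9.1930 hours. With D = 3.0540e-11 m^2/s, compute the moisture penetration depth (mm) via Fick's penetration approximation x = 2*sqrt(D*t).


t = 9.1930 hr * 3600 = 33094.8000 s
D * t = 3.0540e-11 * 33094.8000 = 1.0107e-06
x = 2 * sqrt(D*t) = 2 * sqrt(1.0107e-06) = 0.00201069 m = 2.0107 mm


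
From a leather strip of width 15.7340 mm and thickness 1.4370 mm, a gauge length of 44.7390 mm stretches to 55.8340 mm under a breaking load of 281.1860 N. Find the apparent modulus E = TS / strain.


TS = F / (w * t) = 281.1860 / (15.7340 * 1.4370) = 12.4365 N/mm^2
strain = (Lf - L0) / L0 = (55.8340 - 44.7390) / 44.7390 = 0.2480
E = TS / strain = 12.4365 / 0.2480 = 50.1484 N/mm^2


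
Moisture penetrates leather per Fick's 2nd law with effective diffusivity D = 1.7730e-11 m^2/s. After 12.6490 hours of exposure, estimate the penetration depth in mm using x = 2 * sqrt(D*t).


t = 12.6490 hr * 3600 = 45536.4000 s
D * t = 1.7730e-11 * 45536.4000 = 8.0736e-07
x = 2 * sqrt(D*t) = 2 * sqrt(8.0736e-07) = 0.00179706 m = 1.7971 mm


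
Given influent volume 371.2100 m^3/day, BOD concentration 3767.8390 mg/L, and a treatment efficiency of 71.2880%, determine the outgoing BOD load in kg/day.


Load_in = volume * conc / 1000 = 371.2100 * 3767.8390 / 1000 = 1398.6595 kg/day
Removed = Load_in * eff / 100 = 1398.6595 * 71.2880 / 100 = 997.0764 kg/day
Load_out = Load_in - Removed = 1398.6595 - 997.0764 = 401.5831 kg/day


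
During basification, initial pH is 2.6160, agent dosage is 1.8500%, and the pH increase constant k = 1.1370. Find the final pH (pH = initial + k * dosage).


Formula: pH_final = pH_initial + k * base_pct
Substituting: pH_final = 2.6160 + 1.1370 * 1.8500
Result: 4.7195


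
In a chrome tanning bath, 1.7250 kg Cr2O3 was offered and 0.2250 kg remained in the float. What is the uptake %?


Formula: Uptake = (offered - residual) / offered * 100
Substituting: Uptake = (1.7250 - 0.2250) / 1.7250 * 100
Result: 86.9565 %


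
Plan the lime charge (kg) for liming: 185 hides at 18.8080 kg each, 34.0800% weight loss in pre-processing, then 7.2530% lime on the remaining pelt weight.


Total_raw = N * avg_wt = 185 * 18.8080 = 3479.4800 kg
Substrate = Total_raw * (1 - loss/100) = 3479.4800 * (1 - 34.0800/100) = 2293.6732 kg
Lime = Substrate * pct / 100 = 2293.6732 * 7.2530 / 100 = 166.3601 kg


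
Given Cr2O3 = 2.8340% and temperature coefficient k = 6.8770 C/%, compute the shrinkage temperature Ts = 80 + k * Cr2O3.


Formula: Ts = 80 + k * Cr2O3
Substituting: Ts = 80 + 6.8770 * 2.8340
Result: 99.4894 C


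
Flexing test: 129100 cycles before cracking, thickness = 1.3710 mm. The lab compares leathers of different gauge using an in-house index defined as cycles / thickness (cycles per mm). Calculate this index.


Formula: Index = cycles / thickness
Substituting: Index = 129100 / 1.3710
Result: 94164.8432 cycles/mm


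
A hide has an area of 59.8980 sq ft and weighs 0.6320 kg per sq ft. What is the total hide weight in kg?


Formula: Weight = area * weight_per_sqft
Substituting: Weight = 59.8980 * 0.6320
Result: 37.8555 kg


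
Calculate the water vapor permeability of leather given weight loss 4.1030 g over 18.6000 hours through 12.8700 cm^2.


Formula: WVP = loss / (area * time)
Substituting: WVP = 4.1030 / (12.8700 * 18.6000)
Result: 0.01714 g/(cm^2*hr)


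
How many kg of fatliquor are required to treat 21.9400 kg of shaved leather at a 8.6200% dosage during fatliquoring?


Formula: Fat = substrate * pct / 100
Substituting: Fat = 21.9400 * 8.6200 / 100
Result: 1.8912 kg


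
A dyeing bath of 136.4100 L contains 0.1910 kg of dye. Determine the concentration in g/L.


Formula: Conc = dye_mass(kg) / volume(L) * 1000
Substituting: Conc = 0.1910 / 136.4100 * 1000
Result: 1.4002 g/L


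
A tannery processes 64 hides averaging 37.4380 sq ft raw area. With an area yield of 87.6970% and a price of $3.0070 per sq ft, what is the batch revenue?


Raw_total = N * avg_area = 64 * 37.4380 = 2396.0320 sq ft
Finished = Raw_total * yield / 100 = 2396.0320 * 87.6970 / 100 = 2101.2482 sq ft
Value = Finished * price = 2101.2482 * 3.0070 = 6318.4533 $


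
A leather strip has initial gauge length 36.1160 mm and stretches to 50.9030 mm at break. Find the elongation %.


Formula: Elongation = (Lf - L0) / L0 * 100
Substituting: Elongation = (50.9030 - 36.1160) / 36.1160 * 100
Result: 40.9431 %


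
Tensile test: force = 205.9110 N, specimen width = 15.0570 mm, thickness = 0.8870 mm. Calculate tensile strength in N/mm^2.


Formula: TS = force / (width * thickness)
Substituting: TS = 205.9110 / (15.0570 * 0.8870)
Result: 15.4176 N/mm^2


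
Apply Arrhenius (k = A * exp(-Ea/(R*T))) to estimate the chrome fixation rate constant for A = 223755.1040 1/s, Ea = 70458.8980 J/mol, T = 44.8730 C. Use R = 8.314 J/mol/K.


T_K = T_C + 273.15 = 44.8730 + 273.15 = 318.0230 K
exponent = -Ea / (R * T_K) = -70458.8980 / (8.314 * 318.0230) = -26.6482
k = A * exp(exponent) = 223755.1040 * exp(-26.6482) = 5.9789e-07 1/s


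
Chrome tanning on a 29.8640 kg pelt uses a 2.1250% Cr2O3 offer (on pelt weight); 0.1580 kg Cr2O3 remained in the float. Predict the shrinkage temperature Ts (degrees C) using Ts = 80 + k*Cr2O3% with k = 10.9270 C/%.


Offered = pelt * offer_pct / 100 = 29.8640 * 2.1250 / 100 = 0.6346 kg
Uptake = offered - residual = 0.6346 - 0.1580 = 0.4766 kg
Cr2O3% on pelt = uptake / pelt * 100 = 0.4766 / 29.8640 * 100 = 1.5959 %
Ts = 80 + k * Cr2O3% = 80 + 10.9270 * 1.5959 = 97.4388 C


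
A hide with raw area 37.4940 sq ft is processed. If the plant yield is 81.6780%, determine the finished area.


Formula: finished = raw * yield / 100
Substituting: finished = 37.4940 * 81.6780 / 100
Result: 30.6243 sq ft


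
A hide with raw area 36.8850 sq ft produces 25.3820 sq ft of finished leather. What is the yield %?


Formula: Yield = finished / raw * 100
Substituting: Yield = 25.3820 / 36.8850 * 100
Result: 68.8139 %


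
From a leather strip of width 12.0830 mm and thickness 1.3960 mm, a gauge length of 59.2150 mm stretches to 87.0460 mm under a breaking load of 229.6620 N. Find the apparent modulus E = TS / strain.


TS = F / (w * t) = 229.6620 / (12.0830 * 1.3960) = 13.6154 N/mm^2
strain = (Lf - L0) / L0 = (87.0460 - 59.2150) / 59.2150 = 0.4700
E = TS / strain = 13.6154 / 0.4700 = 28.9689 N/mm^2


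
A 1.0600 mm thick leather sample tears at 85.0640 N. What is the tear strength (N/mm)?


Formula: Tear strength = force / thickness
Substituting: Tear strength = 85.0640 / 1.0600
Result: 80.2491 N/mm


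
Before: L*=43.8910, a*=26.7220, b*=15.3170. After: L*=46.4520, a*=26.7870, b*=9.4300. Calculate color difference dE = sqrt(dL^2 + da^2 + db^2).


dL = 2.5610, da = 0.065, db = -5.8870
dE = sqrt(2.5610^2 + 0.065^2 + (-5.8870)^2) = 6.4203


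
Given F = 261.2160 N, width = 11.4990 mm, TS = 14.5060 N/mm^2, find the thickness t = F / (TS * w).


Formula: t = F / (TS * w)
Substituting: t = 261.2160 / (14.5060 * 11.4990)
Result: 1.5660 mm


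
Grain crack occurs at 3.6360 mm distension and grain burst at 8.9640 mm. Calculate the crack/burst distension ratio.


Formula: Ratio = crack / burst
Substituting: Ratio = 3.6360 / 8.9640
Result: 0.4056


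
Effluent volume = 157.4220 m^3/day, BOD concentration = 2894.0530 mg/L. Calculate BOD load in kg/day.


Formula: BOD_load = volume * conc / 1000
Substituting: BOD_load = 157.4220 * 2894.0530 / 1000
Result: 455.5876 kg/day


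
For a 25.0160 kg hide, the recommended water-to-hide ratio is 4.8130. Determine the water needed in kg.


Formula: Water = hide_weight * ratio
Substituting: Water = 25.0160 * 4.8130
Result: 120.4020 kg


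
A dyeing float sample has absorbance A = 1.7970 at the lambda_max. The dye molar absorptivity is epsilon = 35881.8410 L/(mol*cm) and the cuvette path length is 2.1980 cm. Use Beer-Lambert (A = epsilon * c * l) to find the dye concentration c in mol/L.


Formula: c = A / (epsilon * l)
Substituting: c = 1.7970 / (35881.8410 * 2.1980)
Result: 2.2785e-05 mol/L


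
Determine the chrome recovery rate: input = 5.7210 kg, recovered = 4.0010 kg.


Formula: Recovery = recovered / input * 100
Substituting: Recovery = 4.0010 / 5.7210 * 100
Result: 69.9353 %


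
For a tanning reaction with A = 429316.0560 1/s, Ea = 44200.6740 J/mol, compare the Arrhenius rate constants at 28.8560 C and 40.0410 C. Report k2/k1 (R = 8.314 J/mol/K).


T1 = 28.8560 + 273.15 = 302.0060 K; T2 = 40.0410 + 273.15 = 313.1910 K
k1 = A * exp(-Ea/(R*T1)) = 429316.0560 * exp(-44200.6740/(8.314*302.0060)) = 0.00971849 1/s
k2 = A * exp(-Ea/(R*T2)) = 429316.0560 * exp(-44200.6740/(8.314*313.1910)) = 0.0182235 1/s
k2/k1 = 0.0182235 / 0.00971849 = 1.8751


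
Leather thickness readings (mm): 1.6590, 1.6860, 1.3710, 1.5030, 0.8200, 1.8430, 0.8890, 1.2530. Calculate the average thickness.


Formula: Average = sum / n
Substituting: Average = 11.0240 / 8
Result: 1.3780 mm


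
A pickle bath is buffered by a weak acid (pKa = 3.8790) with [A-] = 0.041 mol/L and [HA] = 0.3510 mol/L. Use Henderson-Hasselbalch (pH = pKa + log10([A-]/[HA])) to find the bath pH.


ratio = [A-] / [HA] = 0.041 / 0.3510 = 0.1168
log10(ratio) = -0.9325
pH = pKa + log10(ratio) = 3.8790 - 0.9325 = 2.9465


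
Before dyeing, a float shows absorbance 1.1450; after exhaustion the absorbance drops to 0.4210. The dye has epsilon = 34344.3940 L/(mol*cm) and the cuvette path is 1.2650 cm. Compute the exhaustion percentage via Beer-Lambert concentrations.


c_initial = A_i / (epsilon * l) = 1.1450 / (34344.3940 * 1.2650) = 2.6355e-05 mol/L
c_final = A_f / (epsilon * l) = 0.4210 / (34344.3940 * 1.2650) = 9.6903e-06 mol/L
Exhaustion = (c_initial - c_final) / c_initial * 100 = (2.6355e-05 - 9.6903e-06) / 2.6355e-05 * 100 = 63.2314 %


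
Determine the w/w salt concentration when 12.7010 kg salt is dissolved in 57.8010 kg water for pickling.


Formula: Conc = salt / (water + salt) * 100
Substituting: Conc = 12.7010 / (57.8010 + 12.7010) * 100
Result: 18.0151 %
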